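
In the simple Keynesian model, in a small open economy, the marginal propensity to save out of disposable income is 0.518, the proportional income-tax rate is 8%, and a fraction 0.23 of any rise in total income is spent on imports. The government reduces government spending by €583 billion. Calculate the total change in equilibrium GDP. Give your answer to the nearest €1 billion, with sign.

MPC = 1 − MPS = 1 − 0.518 = 0.482.
Spending multiplier = 1/(1 − c(1−t) + m) = 1/(1 − 0.482×0.92 + 0.23) = 1/0.78656 ≈ 1.271.
ΔY = k × ΔG = (−€583 billion) / 0.78656 ≈ −€741 billion.

−€741 billion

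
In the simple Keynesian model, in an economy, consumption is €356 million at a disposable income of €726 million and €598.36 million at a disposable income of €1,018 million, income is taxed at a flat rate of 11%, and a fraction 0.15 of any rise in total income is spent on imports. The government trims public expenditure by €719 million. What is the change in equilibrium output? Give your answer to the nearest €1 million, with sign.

−€1,748 million

MPC = ΔC/ΔYd = (598.36 − 356)/(1,018 − 726) = 242.36/292 = 0.83.
Spending multiplier = 1/(1 − c(1−t) + m) = 1/(1 − 0.83×0.89 + 0.15) = 1/0.4113 ≈ 2.431.
ΔY = k × ΔG = (−€719 million) / 0.4113 ≈ −€1,748 million.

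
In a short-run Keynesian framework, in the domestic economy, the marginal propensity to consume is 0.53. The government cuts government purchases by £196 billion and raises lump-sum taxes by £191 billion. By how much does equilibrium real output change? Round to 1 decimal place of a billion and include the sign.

−£632.4 billion

Expenditure multiplier = 1/(1 − MPC) = 1/(1 − 0.53) = 1/0.47 ≈ 2.128.
ΔG contributes k·ΔG = (−£196 billion) / 0.47 ≈ −£417 billion.
ΔT of +£191 billion changes first-round spending by −c·ΔT = −£101.23 billion, contributing k·(−c·ΔT) = (−£101.23 billion) / 0.47 ≈ −£215.4 billion.
Net ΔY = k(ΔG − c·ΔT) = (−£297.23 billion) / 0.47 ≈ −£632.4 billion.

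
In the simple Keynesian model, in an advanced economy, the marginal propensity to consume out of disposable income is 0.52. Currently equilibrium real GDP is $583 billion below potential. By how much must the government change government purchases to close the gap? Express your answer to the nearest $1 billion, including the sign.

+$280 billion

Spending multiplier = 1/(1 − MPC) = 1/(1 − 0.52) = 1/0.48 ≈ 2.083.
Need ΔY = +$583 billion, so ΔG = ΔY/k = (+$583 billion) × 0.48 ≈ +$280 billion.
The government should increase government purchases by $280 billion.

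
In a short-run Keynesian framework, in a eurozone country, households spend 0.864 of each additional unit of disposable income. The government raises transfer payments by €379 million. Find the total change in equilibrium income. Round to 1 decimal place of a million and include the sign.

+€2,407.8 million

The transfer change shifts disposable income by +€379 million, so first-round consumption changes by c·ΔTR = 0.864 × (+€379 million) = +€327.456 million.
Expenditure multiplier = 1/(1 − MPC) = 1/(1 − 0.864) = 1/0.136 ≈ 7.353.
The transfer multiplier is c × k ≈ 6.353, so ΔY = k × (c·ΔTR) = (+€327.456 million) / 0.136 ≈ +€2,407.8 million.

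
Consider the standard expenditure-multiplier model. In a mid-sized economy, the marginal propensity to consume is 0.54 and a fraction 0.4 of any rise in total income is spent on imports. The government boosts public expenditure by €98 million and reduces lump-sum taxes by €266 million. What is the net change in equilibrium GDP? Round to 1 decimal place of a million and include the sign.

+€281.0 million

Expenditure multiplier = 1/(1 − c + m) = 1/(1 − 0.54 + 0.4) = 1/0.86 ≈ 1.163.
ΔG contributes k·ΔG = (+€98 million) / 0.86 ≈ +€114 million.
ΔT of −€266 million changes first-round spending by −c·ΔT = +€143.64 million, contributing k·(−c·ΔT) = (+€143.64 million) / 0.86 ≈ +€167 million.
Net ΔY = k(ΔG − c·ΔT) = (+€241.64 million) / 0.86 ≈ +€281 million.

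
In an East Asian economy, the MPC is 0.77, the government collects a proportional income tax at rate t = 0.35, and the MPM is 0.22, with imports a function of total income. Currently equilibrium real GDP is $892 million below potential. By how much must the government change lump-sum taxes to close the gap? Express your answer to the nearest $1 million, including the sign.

Spending multiplier = 1/(1 − c(1−t) + m) = 1/(1 − 0.77×0.65 + 0.22) = 1/0.7195 ≈ 1.39.
Tax multiplier = −c·k = −0.77/0.7195 ≈ −1.07. Need ΔY = +$892 million, so ΔT = ΔY/(−c·k) = −(+$892 million) × 0.7195 / 0.77 ≈ −$833 million.
The government should cut lump-sum taxes by $833 million.

−$833 million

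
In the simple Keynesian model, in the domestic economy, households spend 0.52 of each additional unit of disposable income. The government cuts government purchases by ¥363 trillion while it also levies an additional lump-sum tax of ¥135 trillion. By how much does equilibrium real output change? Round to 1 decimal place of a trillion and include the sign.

−¥902.5 trillion

Expenditure multiplier = 1/(1 − MPC) = 1/(1 − 0.52) = 1/0.48 ≈ 2.083.
ΔG contributes k·ΔG = (−¥363 trillion) / 0.48 ≈ −¥756.3 trillion.
ΔT of +¥135 trillion changes first-round spending by −c·ΔT = −¥70.2 trillion, contributing k·(−c·ΔT) = (−¥70.2 trillion) / 0.48 ≈ −¥146.3 trillion.
Net ΔY = k(ΔG − c·ΔT) = (−¥433.2 trillion) / 0.48 = −¥902.5 trillion.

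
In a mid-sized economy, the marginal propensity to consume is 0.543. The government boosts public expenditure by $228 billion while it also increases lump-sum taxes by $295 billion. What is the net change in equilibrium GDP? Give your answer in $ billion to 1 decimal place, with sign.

Expenditure multiplier = 1/(1 − MPC) = 1/(1 − 0.543) = 1/0.457 ≈ 2.188.
ΔG contributes k·ΔG = (+$228 billion) / 0.457 ≈ +$498.9 billion.
ΔT of +$295 billion changes first-round spending by −c·ΔT = −$160.185 billion, contributing k·(−c·ΔT) = (−$160.185 billion) / 0.457 ≈ −$350.5 billion.
Net ΔY = k(ΔG − c·ΔT) = (+$67.815 billion) / 0.457 ≈ +$148.4 billion.

+$148.4 billion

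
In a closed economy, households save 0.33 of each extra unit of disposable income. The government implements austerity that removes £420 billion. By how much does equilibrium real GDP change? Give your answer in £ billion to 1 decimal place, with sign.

−£1,272.7 billion

MPC = 1 − MPS = 1 − 0.33 = 0.67.
Government-spending multiplier = 1/(1 − MPC) = 1/(1 − 0.67) = 1/0.33 ≈ 3.03.
ΔY = k × ΔG = (−£420 billion) / 0.33 ≈ −£1,272.7 billion.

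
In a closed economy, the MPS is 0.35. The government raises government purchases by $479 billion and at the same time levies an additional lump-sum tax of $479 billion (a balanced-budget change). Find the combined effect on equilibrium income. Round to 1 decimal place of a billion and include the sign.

+$479.0 billion

MPC = 1 − MPS = 1 − 0.35 = 0.65.
Expenditure multiplier = 1/(1 − MPC) = 1/(1 − 0.65) = 1/0.35 ≈ 2.857.
ΔG contributes k·ΔG = (+$479 billion) / 0.35 ≈ +$1,368.6 billion.
ΔT of +$479 billion changes first-round spending by −c·ΔT = −$311.35 billion, contributing k·(−c·ΔT) = (−$311.35 billion) / 0.35 ≈ −$889.6 billion.
With ΔG = ΔT and no other leakages, the balanced-budget multiplier is 1, so ΔY = ΔG = +$479 billion.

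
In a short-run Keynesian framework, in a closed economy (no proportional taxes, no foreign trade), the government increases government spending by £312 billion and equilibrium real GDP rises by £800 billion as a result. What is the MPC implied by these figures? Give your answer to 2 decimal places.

0.61

Implied spending multiplier k = ΔY/ΔG = 800/312 ≈ 2.5641.
Since k = 1/(1 − MPC), MPC = 1 − 1/k = 1 − ΔG/ΔY = 1 − 312/800 = 0.61.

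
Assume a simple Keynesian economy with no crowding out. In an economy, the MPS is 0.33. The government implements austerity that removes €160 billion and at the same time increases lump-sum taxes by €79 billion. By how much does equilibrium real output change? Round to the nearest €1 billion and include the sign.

MPC = 1 − MPS = 1 − 0.33 = 0.67.
Expenditure multiplier = 1/(1 − MPC) = 1/(1 − 0.67) = 1/0.33 ≈ 3.03.
ΔG contributes k·ΔG = (−€160 billion) / 0.33 ≈ −€484.8 billion.
ΔT of +€79 billion changes first-round spending by −c·ΔT = −€52.93 billion, contributing k·(−c·ΔT) = (−€52.93 billion) / 0.33 ≈ −€160.4 billion.
Net ΔY = k(ΔG − c·ΔT) = (−€212.93 billion) / 0.33 ≈ −€645 billion.

−€645 billion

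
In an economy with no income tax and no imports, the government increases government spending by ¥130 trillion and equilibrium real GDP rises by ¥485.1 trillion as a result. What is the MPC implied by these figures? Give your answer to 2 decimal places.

Implied spending multiplier k = ΔY/ΔG = 485.1/130 ≈ 3.7315.
Since k = 1/(1 − MPC), MPC = 1 − 1/k = 1 − ΔG/ΔY = 1 − 130/485.1 ≈ 0.73.

0.73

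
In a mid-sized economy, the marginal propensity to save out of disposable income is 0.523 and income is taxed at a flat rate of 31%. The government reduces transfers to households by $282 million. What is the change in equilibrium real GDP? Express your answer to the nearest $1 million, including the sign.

−$201 million

MPC = 1 − MPS = 1 − 0.523 = 0.477.
The transfer change shifts disposable income by −$282 million, so first-round consumption changes by c·ΔTR = 0.477 × (−$282 million) = −$134.514 million.
Expenditure multiplier = 1/(1 − c(1−t)) = 1/(1 − 0.477×0.69) = 1/0.67087 ≈ 1.491.
The transfer multiplier is c × k ≈ 0.711, so ΔY = k × (c·ΔTR) = (−$134.514 million) / 0.67087 ≈ −$201 million.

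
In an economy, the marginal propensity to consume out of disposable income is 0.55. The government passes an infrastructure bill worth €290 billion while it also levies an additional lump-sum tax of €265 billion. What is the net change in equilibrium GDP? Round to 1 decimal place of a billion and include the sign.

Expenditure multiplier = 1/(1 − MPC) = 1/(1 − 0.55) = 1/0.45 ≈ 2.222.
ΔG contributes k·ΔG = (+€290 billion) / 0.45 ≈ +€644.4 billion.
ΔT of +€265 billion changes first-round spending by −c·ΔT = −€145.75 billion, contributing k·(−c·ΔT) = (−€145.75 billion) / 0.45 ≈ −€323.9 billion.
Net ΔY = k(ΔG − c·ΔT) = (+€144.25 billion) / 0.45 ≈ +€320.6 billion.

+€320.6 billion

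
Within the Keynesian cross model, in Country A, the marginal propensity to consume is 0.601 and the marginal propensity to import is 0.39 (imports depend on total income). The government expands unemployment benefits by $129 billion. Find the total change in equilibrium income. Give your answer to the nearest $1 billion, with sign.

+$98 billion

The transfer change shifts disposable income by +$129 billion, so first-round consumption changes by c·ΔTR = 0.601 × (+$129 billion) = +$77.529 billion.
Expenditure multiplier = 1/(1 − c + m) = 1/(1 − 0.601 + 0.39) = 1/0.789 ≈ 1.267.
The transfer multiplier is c × k ≈ 0.762, so ΔY = k × (c·ΔTR) = (+$77.529 billion) / 0.789 ≈ +$98 billion.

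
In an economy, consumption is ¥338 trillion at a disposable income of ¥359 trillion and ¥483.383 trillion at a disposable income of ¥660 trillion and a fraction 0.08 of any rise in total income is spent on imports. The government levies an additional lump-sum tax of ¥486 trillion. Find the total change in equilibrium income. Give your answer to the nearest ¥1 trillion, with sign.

−¥393 trillion

MPC = ΔC/ΔYd = (483.383 − 338)/(660 − 359) = 145.383/301 = 0.483.
A lump-sum tax change of +¥486 trillion shifts disposable income by −¥486 trillion; first-round consumption changes by −c × ΔT = −0.483 × (+¥486 trillion) = −¥234.738 trillion.
Expenditure multiplier = 1/(1 − c + m) = 1/(1 − 0.483 + 0.08) = 1/0.597 ≈ 1.675.
The tax multiplier is −c × k ≈ −0.809, so ΔY = k × (−c·ΔT) = (−¥234.738 trillion) / 0.597 ≈ −¥393 trillion.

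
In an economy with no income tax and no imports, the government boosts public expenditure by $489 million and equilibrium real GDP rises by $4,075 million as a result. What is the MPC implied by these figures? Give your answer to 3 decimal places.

Implied spending multiplier k = ΔY/ΔG = 4,075/489 ≈ 8.3333.
Since k = 1/(1 − MPC), MPC = 1 − 1/k = 1 − ΔG/ΔY = 1 − 489/4,075 = 0.880.

0.880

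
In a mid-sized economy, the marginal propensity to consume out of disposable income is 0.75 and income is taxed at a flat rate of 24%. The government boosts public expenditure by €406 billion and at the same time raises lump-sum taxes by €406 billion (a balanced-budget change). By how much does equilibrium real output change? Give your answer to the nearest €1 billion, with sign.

Expenditure multiplier = 1/(1 − c(1−t)) = 1/(1 − 0.75×0.76) = 1/0.43 ≈ 2.326.
ΔG contributes k·ΔG = (+€406 billion) / 0.43 ≈ +€944.2 billion.
ΔT of +€406 billion changes first-round spending by −c·ΔT = −€304.5 billion, contributing k·(−c·ΔT) = (−€304.5 billion) / 0.43 ≈ −€708.1 billion.
Net ΔY = k(ΔG − c·ΔT) = (+€101.5 billion) / 0.43 ≈ +€236 billion.

+€236 billion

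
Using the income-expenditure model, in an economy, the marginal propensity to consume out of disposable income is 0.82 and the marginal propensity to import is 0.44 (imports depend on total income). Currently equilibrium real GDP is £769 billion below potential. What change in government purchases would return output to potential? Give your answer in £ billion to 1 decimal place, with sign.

Spending multiplier = 1/(1 − c + m) = 1/(1 − 0.82 + 0.44) = 1/0.62 ≈ 1.613.
Need ΔY = +£769 billion, so ΔG = ΔY/k = (+£769 billion) × 0.62 ≈ +£476.8 billion.
The government should increase government purchases by £476.8 billion.

+£476.8 billion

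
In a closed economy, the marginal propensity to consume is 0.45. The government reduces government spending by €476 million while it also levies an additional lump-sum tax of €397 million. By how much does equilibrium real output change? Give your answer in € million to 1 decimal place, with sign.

−€1,190.3 million

Expenditure multiplier = 1/(1 − MPC) = 1/(1 − 0.45) = 1/0.55 ≈ 1.818.
ΔG contributes k·ΔG = (−€476 million) / 0.55 ≈ −€865.5 million.
ΔT of +€397 million changes first-round spending by −c·ΔT = −€178.65 million, contributing k·(−c·ΔT) = (−€178.65 million) / 0.55 ≈ −€324.8 million.
Net ΔY = k(ΔG − c·ΔT) = (−€654.65 million) / 0.55 ≈ −€1,190.3 million.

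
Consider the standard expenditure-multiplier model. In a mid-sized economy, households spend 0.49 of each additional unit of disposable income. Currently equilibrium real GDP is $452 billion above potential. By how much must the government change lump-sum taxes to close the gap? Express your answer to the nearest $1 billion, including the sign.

+$470 billion

Spending multiplier = 1/(1 − MPC) = 1/(1 − 0.49) = 1/0.51 ≈ 1.961.
Tax multiplier = −c·k = −0.49/0.51 ≈ −0.961. Need ΔY = −$452 billion, so ΔT = ΔY/(−c·k) = −(−$452 billion) × 0.51 / 0.49 ≈ +$470 billion.
The government should raise lump-sum taxes by $470 billion.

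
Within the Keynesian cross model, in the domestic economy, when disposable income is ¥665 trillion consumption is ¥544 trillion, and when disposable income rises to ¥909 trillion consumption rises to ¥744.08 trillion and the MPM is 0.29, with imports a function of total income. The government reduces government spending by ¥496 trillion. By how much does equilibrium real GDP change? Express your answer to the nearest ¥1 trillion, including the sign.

MPC = ΔC/ΔYd = (744.08 − 544)/(909 − 665) = 200.08/244 = 0.82.
Government-spending multiplier = 1/(1 − c + m) = 1/(1 − 0.82 + 0.29) = 1/0.47 ≈ 2.128.
ΔY = k × ΔG = (−¥496 trillion) / 0.47 ≈ −¥1,055 trillion.

−¥1,055 trillion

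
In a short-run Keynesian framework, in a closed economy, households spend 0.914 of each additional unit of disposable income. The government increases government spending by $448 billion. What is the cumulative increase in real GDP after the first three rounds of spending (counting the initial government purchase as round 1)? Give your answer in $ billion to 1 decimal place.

$1,231.7 billion

Round 1 adds ΔG = $448 billion; each later round is MPC = 0.914 times the previous.
After 3 rounds: 448 + 409.472 + 374.257408 = ΔG·(1 − c^3)/(1 − c) = 448 × (1 − 0.763551944)/0.086 ≈ $1,231.7 billion.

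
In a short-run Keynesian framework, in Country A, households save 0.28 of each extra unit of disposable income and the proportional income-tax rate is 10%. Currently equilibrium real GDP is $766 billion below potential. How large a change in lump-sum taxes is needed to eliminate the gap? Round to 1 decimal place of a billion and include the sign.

MPC = 1 − MPS = 1 − 0.28 = 0.72.
Spending multiplier = 1/(1 − c(1−t)) = 1/(1 − 0.72×0.9) = 1/0.352 ≈ 2.841.
Tax multiplier = −c·k = −0.72/0.352 ≈ −2.045. Need ΔY = +$766 billion, so ΔT = ΔY/(−c·k) = −(+$766 billion) × 0.352 / 0.72 ≈ −$374.5 billion.
The government should cut lump-sum taxes by $374.5 billion.

−$374.5 billion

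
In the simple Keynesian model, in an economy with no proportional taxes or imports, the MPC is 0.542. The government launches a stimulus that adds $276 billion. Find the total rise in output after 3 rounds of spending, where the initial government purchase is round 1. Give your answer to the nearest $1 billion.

Round 1 adds ΔG = $276 billion; each later round is MPC = 0.542 times the previous.
After 3 rounds: 276 + 149.592 + 81.078864 = ΔG·(1 − c^3)/(1 − c) = 276 × (1 − 0.159220088)/0.458 ≈ $507 billion.

$507 billion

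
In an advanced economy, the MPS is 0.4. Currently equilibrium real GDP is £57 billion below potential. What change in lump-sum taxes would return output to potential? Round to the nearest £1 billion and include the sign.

−£38 billion

MPC = 1 − MPS = 1 − 0.4 = 0.6.
Spending multiplier = 1/(1 − MPC) = 1/(1 − 0.6) = 1/0.4 = 2.5.
Tax multiplier = −c·k = −0.6/0.4 = −1.5. Need ΔY = +£57 billion, so ΔT = ΔY/(−c·k) = −(+£57 billion) × 0.4 / 0.6 = −£38 billion.
The government should cut lump-sum taxes by £38 billion.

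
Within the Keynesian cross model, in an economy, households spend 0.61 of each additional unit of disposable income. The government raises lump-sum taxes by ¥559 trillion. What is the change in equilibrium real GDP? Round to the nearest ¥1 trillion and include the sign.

A lump-sum tax change of +¥559 trillion shifts disposable income by −¥559 trillion; first-round consumption changes by −c × ΔT = −0.61 × (+¥559 trillion) = −¥340.99 trillion.
Expenditure multiplier = 1/(1 − MPC) = 1/(1 − 0.61) = 1/0.39 ≈ 2.564.
The tax multiplier is −c × k ≈ −1.564, so ΔY = k × (−c·ΔT) = (−¥340.99 trillion) / 0.39 ≈ −¥874 trillion.

−¥874 trillion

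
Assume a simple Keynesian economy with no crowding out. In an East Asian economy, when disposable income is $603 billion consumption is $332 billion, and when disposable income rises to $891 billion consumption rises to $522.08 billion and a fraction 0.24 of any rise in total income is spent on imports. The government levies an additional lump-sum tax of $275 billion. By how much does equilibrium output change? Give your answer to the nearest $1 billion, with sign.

−$313 billion

MPC = ΔC/ΔYd = (522.08 − 332)/(891 − 603) = 190.08/288 = 0.66.
A lump-sum tax change of +$275 billion shifts disposable income by −$275 billion; first-round consumption changes by −c × ΔT = −0.66 × (+$275 billion) = −$181.5 billion.
Expenditure multiplier = 1/(1 − c + m) = 1/(1 − 0.66 + 0.24) = 1/0.58 ≈ 1.724.
The tax multiplier is −c × k ≈ −1.138, so ΔY = k × (−c·ΔT) = (−$181.5 billion) / 0.58 ≈ −$313 billion.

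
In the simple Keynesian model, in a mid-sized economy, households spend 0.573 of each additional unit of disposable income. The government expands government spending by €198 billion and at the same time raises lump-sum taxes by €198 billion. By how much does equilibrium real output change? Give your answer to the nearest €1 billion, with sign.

Expenditure multiplier = 1/(1 − MPC) = 1/(1 − 0.573) = 1/0.427 ≈ 2.342.
ΔG contributes k·ΔG = (+€198 billion) / 0.427 ≈ +€463.7 billion.
ΔT of +€198 billion changes first-round spending by −c·ΔT = −€113.454 billion, contributing k·(−c·ΔT) = (−€113.454 billion) / 0.427 ≈ −€265.7 billion.
With ΔG = ΔT and no other leakages, the balanced-budget multiplier is 1, so ΔY = ΔG = +€198 billion.

+€198 billion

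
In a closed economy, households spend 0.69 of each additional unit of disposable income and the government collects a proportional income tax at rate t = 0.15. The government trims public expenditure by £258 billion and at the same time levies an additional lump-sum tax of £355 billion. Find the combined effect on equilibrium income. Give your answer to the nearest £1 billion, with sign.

Expenditure multiplier = 1/(1 − c(1−t)) = 1/(1 − 0.69×0.85) = 1/0.4135 ≈ 2.418.
ΔG contributes k·ΔG = (−£258 billion) / 0.4135 ≈ −£623.9 billion.
ΔT of +£355 billion changes first-round spending by −c·ΔT = −£244.95 billion, contributing k·(−c·ΔT) = (−£244.95 billion) / 0.4135 ≈ −£592.4 billion.
Net ΔY = k(ΔG − c·ΔT) = (−£502.95 billion) / 0.4135 ≈ −£1,216 billion.

−£1,216 billion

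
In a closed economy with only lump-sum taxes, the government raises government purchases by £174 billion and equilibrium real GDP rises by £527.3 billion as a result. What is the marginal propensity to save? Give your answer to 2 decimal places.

0.33

Implied spending multiplier k = ΔY/ΔG = 527.3/174 ≈ 3.0305.
Since k = 1/(1 − MPC), MPC = 1 − 1/k = 1 − ΔG/ΔY = 1 − 174/527.3 ≈ 0.67.
MPS = 1 − MPC = 0.33.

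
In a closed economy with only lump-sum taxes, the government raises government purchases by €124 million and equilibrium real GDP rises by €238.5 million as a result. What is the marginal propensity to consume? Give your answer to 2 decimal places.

Implied spending multiplier k = ΔY/ΔG = 238.5/124 ≈ 1.9234.
Since k = 1/(1 − MPC), MPC = 1 − 1/k = 1 − ΔG/ΔY = 1 − 124/238.5 ≈ 0.48.

0.48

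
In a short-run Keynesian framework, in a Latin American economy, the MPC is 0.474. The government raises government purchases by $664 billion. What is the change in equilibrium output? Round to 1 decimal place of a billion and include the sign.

+$1,262.4 billion

Spending multiplier = 1/(1 − MPC) = 1/(1 − 0.474) = 1/0.526 ≈ 1.901.
ΔY = k × ΔG = (+$664 billion) / 0.526 ≈ +$1,262.4 billion.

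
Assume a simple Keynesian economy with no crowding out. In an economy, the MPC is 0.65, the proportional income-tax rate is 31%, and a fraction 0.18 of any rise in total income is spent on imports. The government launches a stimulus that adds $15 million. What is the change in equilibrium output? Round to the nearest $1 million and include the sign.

Government-spending multiplier = 1/(1 − c(1−t) + m) = 1/(1 − 0.65×0.69 + 0.18) = 1/0.7315 ≈ 1.367.
ΔY = k × ΔG = (+$15 million) / 0.7315 ≈ +$21 million.

+$21 million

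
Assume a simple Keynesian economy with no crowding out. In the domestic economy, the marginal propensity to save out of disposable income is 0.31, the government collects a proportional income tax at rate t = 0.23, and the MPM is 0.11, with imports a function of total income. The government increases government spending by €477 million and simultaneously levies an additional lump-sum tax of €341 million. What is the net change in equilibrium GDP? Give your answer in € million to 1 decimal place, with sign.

MPC = 1 − MPS = 1 − 0.31 = 0.69.
Expenditure multiplier = 1/(1 − c(1−t) + m) = 1/(1 − 0.69×0.77 + 0.11) = 1/0.5787 ≈ 1.728.
ΔG contributes k·ΔG = (+€477 million) / 0.5787 ≈ +€824.3 million.
ΔT of +€341 million changes first-round spending by −c·ΔT = −€235.29 million, contributing k·(−c·ΔT) = (−€235.29 million) / 0.5787 ≈ −€406.6 million.
Net ΔY = k(ΔG − c·ΔT) = (+€241.71 million) / 0.5787 ≈ +€417.7 million.

+€417.7 million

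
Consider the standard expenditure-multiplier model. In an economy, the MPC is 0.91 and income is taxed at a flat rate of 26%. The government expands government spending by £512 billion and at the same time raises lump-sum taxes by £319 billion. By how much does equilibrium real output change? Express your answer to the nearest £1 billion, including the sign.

Expenditure multiplier = 1/(1 − c(1−t)) = 1/(1 − 0.91×0.74) = 1/0.3266 ≈ 3.062.
ΔG contributes k·ΔG = (+£512 billion) / 0.3266 ≈ +£1,567.7 billion.
ΔT of +£319 billion changes first-round spending by −c·ΔT = −£290.29 billion, contributing k·(−c·ΔT) = (−£290.29 billion) / 0.3266 ≈ −£888.8 billion.
Net ΔY = k(ΔG − c·ΔT) = (+£221.71 billion) / 0.3266 ≈ +£679 billion.

+£679 billion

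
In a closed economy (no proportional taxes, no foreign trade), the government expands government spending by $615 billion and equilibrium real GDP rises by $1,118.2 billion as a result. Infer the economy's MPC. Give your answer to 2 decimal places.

0.45

Implied spending multiplier k = ΔY/ΔG = 1,118.2/615 ≈ 1.8182.
Since k = 1/(1 − MPC), MPC = 1 − 1/k = 1 − ΔG/ΔY = 1 − 615/1,118.2 ≈ 0.45.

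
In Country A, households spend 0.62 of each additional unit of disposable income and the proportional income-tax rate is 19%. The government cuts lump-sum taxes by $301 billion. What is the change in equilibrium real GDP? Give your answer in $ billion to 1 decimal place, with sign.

A lump-sum tax change of −$301 billion shifts disposable income by +$301 billion; first-round consumption changes by −c × ΔT = −0.62 × (−$301 billion) = +$186.62 billion.
Expenditure multiplier = 1/(1 − c(1−t)) = 1/(1 − 0.62×0.81) = 1/0.4978 ≈ 2.009.
The tax multiplier is −c × k ≈ −1.245, so ΔY = k × (−c·ΔT) = (+$186.62 billion) / 0.4978 ≈ +$374.9 billion.

+$374.9 billion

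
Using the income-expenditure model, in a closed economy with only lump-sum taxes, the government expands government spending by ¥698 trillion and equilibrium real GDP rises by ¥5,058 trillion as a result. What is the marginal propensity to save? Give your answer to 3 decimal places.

Implied spending multiplier k = ΔY/ΔG = 5,058/698 ≈ 7.2464.
Since k = 1/(1 − MPC), MPC = 1 − 1/k = 1 − ΔG/ΔY = 1 − 698/5,058 ≈ 0.862.
MPS = 1 − MPC = 0.138.

0.138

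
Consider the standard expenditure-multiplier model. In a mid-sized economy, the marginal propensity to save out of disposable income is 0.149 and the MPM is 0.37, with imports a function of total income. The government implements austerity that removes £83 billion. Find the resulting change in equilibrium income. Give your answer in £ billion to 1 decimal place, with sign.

−£159.9 billion

MPC = 1 − MPS = 1 − 0.149 = 0.851.
Spending multiplier = 1/(1 − c + m) = 1/(1 − 0.851 + 0.37) = 1/0.519 ≈ 1.927.
ΔY = k × ΔG = (−£83 billion) / 0.519 ≈ −£159.9 billion.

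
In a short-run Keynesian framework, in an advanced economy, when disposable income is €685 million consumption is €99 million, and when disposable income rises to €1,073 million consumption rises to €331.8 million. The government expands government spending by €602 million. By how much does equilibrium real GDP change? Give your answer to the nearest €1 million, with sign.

MPC = ΔC/ΔYd = (331.8 − 99)/(1,073 − 685) = 232.8/388 = 0.6.
Spending multiplier = 1/(1 − MPC) = 1/(1 − 0.6) = 1/0.4 = 2.5.
ΔY = k × ΔG = (+€602 million) / 0.4 = +€1,505 million.

+€1,505 million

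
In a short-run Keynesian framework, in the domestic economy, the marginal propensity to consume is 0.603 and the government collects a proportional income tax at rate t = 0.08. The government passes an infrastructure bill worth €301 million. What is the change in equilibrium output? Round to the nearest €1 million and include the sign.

+€676 million

Spending multiplier = 1/(1 − c(1−t)) = 1/(1 − 0.603×0.92) = 1/0.44524 ≈ 2.246.
ΔY = k × ΔG = (+€301 million) / 0.44524 ≈ +€676 million.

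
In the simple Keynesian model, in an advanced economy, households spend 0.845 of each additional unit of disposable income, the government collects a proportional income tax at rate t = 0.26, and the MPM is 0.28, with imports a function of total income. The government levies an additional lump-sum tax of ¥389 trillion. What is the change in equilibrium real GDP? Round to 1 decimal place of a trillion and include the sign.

A lump-sum tax change of +¥389 trillion shifts disposable income by −¥389 trillion; first-round consumption changes by −c × ΔT = −0.845 × (+¥389 trillion) = −¥328.705 trillion.
Expenditure multiplier = 1/(1 − c(1−t) + m) = 1/(1 − 0.845×0.74 + 0.28) = 1/0.6547 ≈ 1.527.
The tax multiplier is −c × k ≈ −1.291, so ΔY = k × (−c·ΔT) = (−¥328.705 trillion) / 0.6547 ≈ −¥502.1 trillion.

−¥502.1 trillion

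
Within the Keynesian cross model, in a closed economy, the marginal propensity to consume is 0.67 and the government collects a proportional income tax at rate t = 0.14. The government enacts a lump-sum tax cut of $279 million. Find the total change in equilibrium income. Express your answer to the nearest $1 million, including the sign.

A lump-sum tax change of −$279 million shifts disposable income by +$279 million; first-round consumption changes by −c × ΔT = −0.67 × (−$279 million) = +$186.93 million.
Expenditure multiplier = 1/(1 − c(1−t)) = 1/(1 − 0.67×0.86) = 1/0.4238 ≈ 2.36.
The tax multiplier is −c × k ≈ −1.581, so ΔY = k × (−c·ΔT) = (+$186.93 million) / 0.4238 ≈ +$441 million.

+$441 million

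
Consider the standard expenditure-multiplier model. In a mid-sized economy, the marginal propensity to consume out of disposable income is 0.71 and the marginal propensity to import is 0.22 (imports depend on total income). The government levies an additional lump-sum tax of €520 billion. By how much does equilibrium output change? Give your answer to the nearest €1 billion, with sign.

−€724 billion

A lump-sum tax change of +€520 billion shifts disposable income by −€520 billion; first-round consumption changes by −c × ΔT = −0.71 × (+€520 billion) = −€369.2 billion.
Expenditure multiplier = 1/(1 − c + m) = 1/(1 − 0.71 + 0.22) = 1/0.51 ≈ 1.961.
The tax multiplier is −c × k ≈ −1.392, so ΔY = k × (−c·ΔT) = (−€369.2 billion) / 0.51 ≈ −€724 billion.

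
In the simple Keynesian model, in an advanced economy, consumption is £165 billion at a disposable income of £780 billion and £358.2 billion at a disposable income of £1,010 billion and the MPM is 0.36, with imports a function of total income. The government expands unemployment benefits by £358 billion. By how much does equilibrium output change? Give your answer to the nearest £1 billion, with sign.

MPC = ΔC/ΔYd = (358.2 − 165)/(1,010 − 780) = 193.2/230 = 0.84.
The transfer change shifts disposable income by +£358 billion, so first-round consumption changes by c·ΔTR = 0.84 × (+£358 billion) = +£300.72 billion.
Expenditure multiplier = 1/(1 − c + m) = 1/(1 − 0.84 + 0.36) = 1/0.52 ≈ 1.923.
The transfer multiplier is c × k ≈ 1.615, so ΔY = k × (c·ΔTR) = (+£300.72 billion) / 0.52 ≈ +£578 billion.

+£578 billion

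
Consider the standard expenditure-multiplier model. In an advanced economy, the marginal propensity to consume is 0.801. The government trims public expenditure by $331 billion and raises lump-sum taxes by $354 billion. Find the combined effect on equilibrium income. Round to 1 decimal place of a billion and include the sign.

−$3,088.2 billion

Expenditure multiplier = 1/(1 − MPC) = 1/(1 − 0.801) = 1/0.199 ≈ 5.025.
ΔG contributes k·ΔG = (−$331 billion) / 0.199 ≈ −$1,663.3 billion.
ΔT of +$354 billion changes first-round spending by −c·ΔT = −$283.554 billion, contributing k·(−c·ΔT) = (−$283.554 billion) / 0.199 ≈ −$1,424.9 billion.
Net ΔY = k(ΔG − c·ΔT) = (−$614.554 billion) / 0.199 ≈ −$3,088.2 billion.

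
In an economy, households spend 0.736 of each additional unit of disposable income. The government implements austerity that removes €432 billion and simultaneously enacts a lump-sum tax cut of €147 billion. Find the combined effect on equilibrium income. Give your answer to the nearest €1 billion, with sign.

Expenditure multiplier = 1/(1 − MPC) = 1/(1 − 0.736) = 1/0.264 ≈ 3.788.
ΔG contributes k·ΔG = (−€432 billion) / 0.264 ≈ −€1,636.4 billion.
ΔT of −€147 billion changes first-round spending by −c·ΔT = +€108.192 billion, contributing k·(−c·ΔT) = (+€108.192 billion) / 0.264 ≈ +€409.8 billion.
Net ΔY = k(ΔG − c·ΔT) = (−€323.808 billion) / 0.264 ≈ −€1,227 billion.

−€1,227 billion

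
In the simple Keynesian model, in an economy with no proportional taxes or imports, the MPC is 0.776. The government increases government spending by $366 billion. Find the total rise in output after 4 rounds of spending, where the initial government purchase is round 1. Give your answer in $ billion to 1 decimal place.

$1,041.4 billion

Round 1 adds ΔG = $366 billion; each later round is MPC = 0.776 times the previous.
After 4 rounds: 366 + 284.016 + 220.396416 + 171.027618816 = ΔG·(1 − c^4)/(1 − c) = 366 × (1 − 0.362615934976)/0.224 ≈ $1,041.4 billion.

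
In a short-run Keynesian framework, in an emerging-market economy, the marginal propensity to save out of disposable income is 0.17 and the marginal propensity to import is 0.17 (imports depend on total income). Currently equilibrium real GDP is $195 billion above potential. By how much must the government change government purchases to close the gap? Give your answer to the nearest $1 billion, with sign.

−$66 billion

MPC = 1 − MPS = 1 − 0.17 = 0.83.
Spending multiplier = 1/(1 − c + m) = 1/(1 − 0.83 + 0.17) = 1/0.34 ≈ 2.941.
Need ΔY = −$195 billion, so ΔG = ΔY/k = (−$195 billion) × 0.34 ≈ −$66 billion.
The government should cut government purchases by $66 billion.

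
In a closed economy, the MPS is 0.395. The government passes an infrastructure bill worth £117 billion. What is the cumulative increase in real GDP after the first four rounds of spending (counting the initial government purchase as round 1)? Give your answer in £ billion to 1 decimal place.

£256.5 billion

MPC = 1 − MPS = 1 − 0.395 = 0.605.
Round 1 adds ΔG = £117 billion; each later round is MPC = 0.605 times the previous.
After 4 rounds: 117 + 70.785 + 42.824925 + 25.909079625 = ΔG·(1 − c^4)/(1 − c) = 117 × (1 − 0.133974300625)/0.395 ≈ £256.5 billion.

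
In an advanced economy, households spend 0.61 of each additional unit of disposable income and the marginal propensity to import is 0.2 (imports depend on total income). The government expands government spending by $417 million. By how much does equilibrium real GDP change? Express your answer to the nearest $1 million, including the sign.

+$707 million

Spending multiplier = 1/(1 − c + m) = 1/(1 − 0.61 + 0.2) = 1/0.59 ≈ 1.695.
ΔY = k × ΔG = (+$417 million) / 0.59 ≈ +$707 million.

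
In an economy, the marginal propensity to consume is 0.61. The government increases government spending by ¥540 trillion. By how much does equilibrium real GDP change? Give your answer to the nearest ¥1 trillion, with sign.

+¥1,385 trillion

Government-spending multiplier = 1/(1 − MPC) = 1/(1 − 0.61) = 1/0.39 ≈ 2.564.
ΔY = k × ΔG = (+¥540 trillion) / 0.39 ≈ +¥1,385 trillion.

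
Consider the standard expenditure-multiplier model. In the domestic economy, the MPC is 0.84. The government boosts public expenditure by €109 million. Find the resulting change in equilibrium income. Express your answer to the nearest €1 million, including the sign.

Spending multiplier = 1/(1 − MPC) = 1/(1 − 0.84) = 1/0.16 = 6.25.
ΔY = k × ΔG = (+€109 million) / 0.16 ≈ +€681 million.

+€681 million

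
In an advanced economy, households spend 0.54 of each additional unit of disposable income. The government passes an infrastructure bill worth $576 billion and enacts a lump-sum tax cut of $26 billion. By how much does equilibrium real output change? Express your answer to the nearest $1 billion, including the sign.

Expenditure multiplier = 1/(1 − MPC) = 1/(1 − 0.54) = 1/0.46 ≈ 2.174.
ΔG contributes k·ΔG = (+$576 billion) / 0.46 ≈ +$1,252.2 billion.
ΔT of −$26 billion changes first-round spending by −c·ΔT = +$14.04 billion, contributing k·(−c·ΔT) = (+$14.04 billion) / 0.46 ≈ +$30.5 billion.
Net ΔY = k(ΔG − c·ΔT) = (+$590.04 billion) / 0.46 ≈ +$1,283 billion.

+$1,283 billion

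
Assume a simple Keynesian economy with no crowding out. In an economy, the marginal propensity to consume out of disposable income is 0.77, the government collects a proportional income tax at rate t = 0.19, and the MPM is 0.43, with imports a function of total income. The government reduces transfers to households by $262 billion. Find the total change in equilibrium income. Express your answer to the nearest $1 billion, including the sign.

−$250 billion

The transfer change shifts disposable income by −$262 billion, so first-round consumption changes by c·ΔTR = 0.77 × (−$262 billion) = −$201.74 billion.
Expenditure multiplier = 1/(1 − c(1−t) + m) = 1/(1 − 0.77×0.81 + 0.43) = 1/0.8063 ≈ 1.24.
The transfer multiplier is c × k ≈ 0.955, so ΔY = k × (c·ΔTR) = (−$201.74 billion) / 0.8063 ≈ −$250 billion.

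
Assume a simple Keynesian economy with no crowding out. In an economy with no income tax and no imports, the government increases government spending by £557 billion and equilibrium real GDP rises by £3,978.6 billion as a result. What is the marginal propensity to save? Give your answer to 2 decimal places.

0.14

Implied spending multiplier k = ΔY/ΔG = 3,978.6/557 ≈ 7.1429.
Since k = 1/(1 − MPC), MPC = 1 − 1/k = 1 − ΔG/ΔY = 1 − 557/3,978.6 ≈ 0.86.
MPS = 1 − MPC = 0.14.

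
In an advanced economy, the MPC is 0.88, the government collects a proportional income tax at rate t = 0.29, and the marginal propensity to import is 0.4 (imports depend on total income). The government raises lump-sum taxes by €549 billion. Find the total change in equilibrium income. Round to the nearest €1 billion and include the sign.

A lump-sum tax change of +€549 billion shifts disposable income by −€549 billion; first-round consumption changes by −c × ΔT = −0.88 × (+€549 billion) = −€483.12 billion.
Expenditure multiplier = 1/(1 − c(1−t) + m) = 1/(1 − 0.88×0.71 + 0.4) = 1/0.7752 ≈ 1.29.
The tax multiplier is −c × k ≈ −1.135, so ΔY = k × (−c·ΔT) = (−€483.12 billion) / 0.7752 ≈ −€623 billion.

−€623 billion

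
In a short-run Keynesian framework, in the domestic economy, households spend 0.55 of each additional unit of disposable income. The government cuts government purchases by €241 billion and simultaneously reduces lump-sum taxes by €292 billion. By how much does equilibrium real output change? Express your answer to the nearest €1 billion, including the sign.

Expenditure multiplier = 1/(1 − MPC) = 1/(1 − 0.55) = 1/0.45 ≈ 2.222.
ΔG contributes k·ΔG = (−€241 billion) / 0.45 ≈ −€535.6 billion.
ΔT of −€292 billion changes first-round spending by −c·ΔT = +€160.6 billion, contributing k·(−c·ΔT) = (+€160.6 billion) / 0.45 ≈ +€356.9 billion.
Net ΔY = k(ΔG − c·ΔT) = (−€80.4 billion) / 0.45 ≈ −€179 billion.

−€179 billion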